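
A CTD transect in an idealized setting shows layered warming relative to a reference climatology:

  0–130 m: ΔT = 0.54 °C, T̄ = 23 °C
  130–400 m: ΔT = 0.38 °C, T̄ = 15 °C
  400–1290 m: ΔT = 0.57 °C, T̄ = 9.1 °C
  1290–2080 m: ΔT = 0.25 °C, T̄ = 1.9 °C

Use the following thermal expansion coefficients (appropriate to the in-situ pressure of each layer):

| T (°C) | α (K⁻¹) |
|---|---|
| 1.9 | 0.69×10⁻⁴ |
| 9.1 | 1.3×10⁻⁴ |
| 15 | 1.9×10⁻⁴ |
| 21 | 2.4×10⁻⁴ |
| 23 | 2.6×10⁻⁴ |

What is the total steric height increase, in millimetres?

Layer 1 at 23 °C → α = 2.6×10⁻⁴ K⁻¹
Layer 2 at 15 °C → α = 1.9×10⁻⁴ K⁻¹
Layer 3 at 9.1 °C → α = 1.3×10⁻⁴ K⁻¹
Layer 4 at 1.9 °C → α = 0.69×10⁻⁴ K⁻¹
Layer 1: 2.6×10⁻⁴ × 0.54 × 130 = 0.018252 m
1.9×10⁻⁴ × 270 × 0.38 = 0.019494 m
Layer 3: 0.57 × 1.3×10⁻⁴ × 890 = 0.065949 m
0.25 × 0.69×10⁻⁴ × 790 = 0.0136275 m
Δh = 0.018252 + 0.019494 + 0.065949 + 0.0136275 = 0.1173225 m ≈ 120 mm

120 mm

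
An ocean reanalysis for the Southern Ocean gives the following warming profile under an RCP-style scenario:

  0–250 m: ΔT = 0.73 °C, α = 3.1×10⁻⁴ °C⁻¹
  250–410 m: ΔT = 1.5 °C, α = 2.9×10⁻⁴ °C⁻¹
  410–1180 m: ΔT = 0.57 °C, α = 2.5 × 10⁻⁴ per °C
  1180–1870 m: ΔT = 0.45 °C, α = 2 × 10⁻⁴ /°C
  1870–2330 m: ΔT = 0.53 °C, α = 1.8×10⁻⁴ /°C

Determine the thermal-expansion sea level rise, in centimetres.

3.1×10⁻⁴ × 250 × 0.73 = 0.056575 m
Layer 2: 2.9×10⁻⁴ × 1.5 × 160 = 0.06960 m
Layer 3: 770 × 2.5×10⁻⁴ × 0.57 = 0.109725 m
Layer 4: 690 × 0.45 × 2×10⁻⁴ = 0.06210 m
Layer 5: 460 × 0.53 × 1.8×10⁻⁴ = 0.043884 m
Δh = 0.056575 + 0.06960 + 0.109725 + 0.06210 + 0.043884 = 0.341884 m ≈ 34 cm

34 cm of thermosteric rise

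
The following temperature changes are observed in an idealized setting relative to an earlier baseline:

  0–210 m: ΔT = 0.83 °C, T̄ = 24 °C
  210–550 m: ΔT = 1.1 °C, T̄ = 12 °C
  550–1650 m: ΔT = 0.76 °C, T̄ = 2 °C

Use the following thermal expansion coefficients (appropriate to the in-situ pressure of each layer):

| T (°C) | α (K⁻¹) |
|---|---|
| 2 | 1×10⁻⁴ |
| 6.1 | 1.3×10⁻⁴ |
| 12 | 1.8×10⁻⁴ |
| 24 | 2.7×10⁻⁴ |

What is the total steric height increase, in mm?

Δh ≈ 198 mm

Layer 1 at 24 °C → α = 2.7×10⁻⁴ K⁻¹
Layer 2 at 12 °C → α = 1.8×10⁻⁴ K⁻¹
Layer 3 at 2 °C → α = 1×10⁻⁴ K⁻¹
2.7×10⁻⁴ × 210 × 0.83 = 0.047061 m
Layer 2: 340 × 1.8×10⁻⁴ × 1.1 = 0.06732 m
0.76 × 1100 × 1×10⁻⁴ = 0.08360 m
Δh = 0.047061 + 0.06732 + 0.08360 = 0.197981 m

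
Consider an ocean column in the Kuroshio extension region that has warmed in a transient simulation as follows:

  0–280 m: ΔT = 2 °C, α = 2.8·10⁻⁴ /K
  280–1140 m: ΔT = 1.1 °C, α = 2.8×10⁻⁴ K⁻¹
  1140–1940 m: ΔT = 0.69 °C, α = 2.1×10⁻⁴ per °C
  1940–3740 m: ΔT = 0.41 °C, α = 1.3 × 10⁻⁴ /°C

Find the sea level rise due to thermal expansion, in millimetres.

Layer 1: 280 × 2 × 2.8×10⁻⁴ = 0.15680 m
2.8×10⁻⁴ × 1.1 × 860 = 0.26488 m
1140–1940 m: 800 × 0.69 × 2.1×10⁻⁴ = 0.11592 m
Layer 4: 1.3×10⁻⁴ × 1800 × 0.41 = 0.09594 m
Δh = 0.15680 + 0.26488 + 0.11592 + 0.09594 = 0.63354 m

Δh ≈ 634 mm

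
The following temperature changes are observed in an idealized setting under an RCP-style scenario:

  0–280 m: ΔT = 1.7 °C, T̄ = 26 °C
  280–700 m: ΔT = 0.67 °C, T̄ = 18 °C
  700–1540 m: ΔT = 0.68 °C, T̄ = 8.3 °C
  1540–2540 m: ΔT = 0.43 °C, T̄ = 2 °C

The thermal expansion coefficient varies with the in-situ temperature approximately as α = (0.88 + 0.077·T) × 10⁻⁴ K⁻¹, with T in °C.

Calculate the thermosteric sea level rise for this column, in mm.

Layer 1: α = (0.88 + 0.077×26)×10⁻⁴ = 2.882×10⁻⁴ K⁻¹
Layer 2: α = (0.88 + 0.077×18)×10⁻⁴ = 2.266×10⁻⁴ K⁻¹
Layer 3: α = (0.88 + 0.077×8.3)×10⁻⁴ = 1.5191×10⁻⁴ K⁻¹
Layer 4: α = (0.88 + 0.077×2)×10⁻⁴ = 1.034×10⁻⁴ K⁻¹
Layer 1: 1.7 × 280 × 2.882×10⁻⁴ = 0.1371832 m
Layer 2: 2.266×10⁻⁴ × 0.67 × 420 = 0.06376524 m
1.5191×10⁻⁴ × 840 × 0.68 = 0.086770992 m
1.034×10⁻⁴ × 1000 × 0.43 = 0.044462 m
Δh = 0.1371832 + 0.06376524 + 0.086770992 + 0.044462 = 0.332181432 m

Δh = 332 mm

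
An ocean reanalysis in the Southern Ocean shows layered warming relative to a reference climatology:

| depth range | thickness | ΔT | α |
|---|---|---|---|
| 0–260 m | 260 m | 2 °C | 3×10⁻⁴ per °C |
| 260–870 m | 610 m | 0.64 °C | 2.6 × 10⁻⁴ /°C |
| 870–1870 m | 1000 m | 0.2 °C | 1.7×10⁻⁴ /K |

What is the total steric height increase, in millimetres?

260 × 2 × 3×10⁻⁴ = 0.15600 m
260–870 m: 2.6×10⁻⁴ × 0.64 × 610 = 0.101504 m
870–1870 m: 1000 × 0.2 × 1.7×10⁻⁴ = 0.03400 m
Δh = 0.15600 + 0.101504 + 0.03400 = 0.291504 m

Δh = 292 mm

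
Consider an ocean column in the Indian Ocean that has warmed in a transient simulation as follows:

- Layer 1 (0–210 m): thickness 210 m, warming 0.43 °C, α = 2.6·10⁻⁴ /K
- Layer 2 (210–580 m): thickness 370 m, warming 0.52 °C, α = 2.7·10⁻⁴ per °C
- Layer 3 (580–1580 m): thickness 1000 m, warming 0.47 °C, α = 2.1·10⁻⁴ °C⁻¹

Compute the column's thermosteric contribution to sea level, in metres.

Layer 1: 0.43 × 2.6×10⁻⁴ × 210 = 0.023478 m
210–580 m: 370 × 2.7×10⁻⁴ × 0.52 = 0.051948 m
580–1580 m: 0.47 × 1000 × 2.1×10⁻⁴ = 0.09870 m
Δh = 0.023478 + 0.051948 + 0.09870 = 0.174126 m

about 0.174 m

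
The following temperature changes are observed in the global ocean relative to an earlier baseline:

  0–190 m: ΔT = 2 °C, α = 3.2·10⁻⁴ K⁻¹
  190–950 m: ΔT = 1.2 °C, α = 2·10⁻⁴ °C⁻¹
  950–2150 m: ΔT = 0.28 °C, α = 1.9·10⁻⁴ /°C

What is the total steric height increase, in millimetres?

368 mm

0–190 m: 3.2×10⁻⁴ × 190 × 2 = 0.12160 m
Layer 2: 1.2 × 760 × 2×10⁻⁴ = 0.18240 m
Layer 3: 1200 × 1.9×10⁻⁴ × 0.28 = 0.06384 m
Δh = 0.12160 + 0.18240 + 0.06384 = 0.36784 m ≈ 368 mm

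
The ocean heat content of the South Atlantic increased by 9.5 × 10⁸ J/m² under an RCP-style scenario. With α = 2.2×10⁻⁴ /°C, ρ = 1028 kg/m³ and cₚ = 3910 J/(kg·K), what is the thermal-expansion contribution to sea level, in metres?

Δh = αQ/(ρcₚ) = 2.2×10⁻⁴ × 9.5×10⁸ / (1028 × 3910) ≈ 0.051997 m

Δh ≈ 0.052 m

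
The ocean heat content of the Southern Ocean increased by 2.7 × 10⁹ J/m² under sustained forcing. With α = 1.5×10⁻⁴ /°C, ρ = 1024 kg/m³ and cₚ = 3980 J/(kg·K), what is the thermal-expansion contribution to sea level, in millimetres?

about 99.4 mm

Δh = αQ/(ρcₚ) = 1.5×10⁻⁴ × 2.7×10⁹ / (1024 × 3980) ≈ 0.099374 m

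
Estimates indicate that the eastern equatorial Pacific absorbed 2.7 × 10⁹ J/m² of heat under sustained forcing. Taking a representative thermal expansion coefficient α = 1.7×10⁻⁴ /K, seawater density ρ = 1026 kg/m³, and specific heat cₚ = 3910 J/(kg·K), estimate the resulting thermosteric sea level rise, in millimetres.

Δh = αQ/(ρcₚ) = 1.7×10⁻⁴ × 2.7×10⁹ / (1026 × 3910) ≈ 0.11442 m

114 mm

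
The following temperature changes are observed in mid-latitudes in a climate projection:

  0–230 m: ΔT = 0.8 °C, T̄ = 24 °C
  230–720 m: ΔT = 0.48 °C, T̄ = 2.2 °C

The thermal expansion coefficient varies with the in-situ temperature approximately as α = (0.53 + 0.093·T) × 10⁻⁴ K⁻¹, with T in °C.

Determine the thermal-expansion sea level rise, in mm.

Layer 1: α = (0.53 + 0.093×24)×10⁻⁴ = 2.762×10⁻⁴ K⁻¹
Layer 2: α = (0.53 + 0.093×2.2)×10⁻⁴ = 0.7346×10⁻⁴ K⁻¹
2.762×10⁻⁴ × 0.8 × 230 = 0.0508208 m
230–720 m: 490 × 0.7346×10⁻⁴ × 0.48 = 0.017277792 m
Δh = 0.0508208 + 0.017277792 = 0.068098592 m ≈ 68.1 mm

Δh ≈ 68.1 mm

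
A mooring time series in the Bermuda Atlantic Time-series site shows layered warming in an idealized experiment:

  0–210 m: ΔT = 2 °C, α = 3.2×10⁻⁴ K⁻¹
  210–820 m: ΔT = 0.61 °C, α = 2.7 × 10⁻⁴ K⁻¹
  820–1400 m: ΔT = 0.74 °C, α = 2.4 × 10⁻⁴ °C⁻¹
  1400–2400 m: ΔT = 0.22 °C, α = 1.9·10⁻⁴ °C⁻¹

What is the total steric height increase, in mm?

380 mm of thermosteric rise

Layer 1: 3.2×10⁻⁴ × 2 × 210 = 0.13440 m
210–820 m: 0.61 × 610 × 2.7×10⁻⁴ = 0.100467 m
820–1400 m: 2.4×10⁻⁴ × 580 × 0.74 = 0.103008 m
1400–2400 m: 1000 × 0.22 × 1.9×10⁻⁴ = 0.04180 m
Δh = 0.13440 + 0.100467 + 0.103008 + 0.04180 = 0.379675 m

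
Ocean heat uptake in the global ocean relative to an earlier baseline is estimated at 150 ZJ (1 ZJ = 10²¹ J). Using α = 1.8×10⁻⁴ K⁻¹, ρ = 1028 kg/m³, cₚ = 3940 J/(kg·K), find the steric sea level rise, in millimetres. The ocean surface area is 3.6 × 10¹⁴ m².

Per unit area: Q = 150×10²¹ / (3.6×10¹⁴) ≈ 4.167×10⁸ J/m²
Δh = αQ/(ρcₚ) = 1.8×10⁻⁴ × 4.167×10⁸ / (1028 × 3940) ≈ 0.018519 m

about 18.5 mm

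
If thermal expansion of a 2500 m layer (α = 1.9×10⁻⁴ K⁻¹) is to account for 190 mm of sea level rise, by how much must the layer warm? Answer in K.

ΔT = Δh/(αH) = 0.19 / (1.9×10⁻⁴ × 2500) = 0.4000 K

0.400 K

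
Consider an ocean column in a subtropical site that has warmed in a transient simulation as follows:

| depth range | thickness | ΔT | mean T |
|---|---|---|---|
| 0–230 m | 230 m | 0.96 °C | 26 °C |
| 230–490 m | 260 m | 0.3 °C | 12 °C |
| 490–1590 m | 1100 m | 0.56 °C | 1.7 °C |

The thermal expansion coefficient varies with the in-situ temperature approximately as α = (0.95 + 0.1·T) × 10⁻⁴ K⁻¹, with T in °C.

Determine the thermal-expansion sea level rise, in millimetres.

Layer 1: α = (0.95 + 0.1×26)×10⁻⁴ = 3.55×10⁻⁴ K⁻¹
Layer 2: α = (0.95 + 0.1×12)×10⁻⁴ = 2.15×10⁻⁴ K⁻¹
Layer 3: α = (0.95 + 0.1×1.7)×10⁻⁴ = 1.12×10⁻⁴ K⁻¹
230 × 0.96 × 3.55×10⁻⁴ = 0.078384 m
230–490 m: 260 × 0.3 × 2.15×10⁻⁴ = 0.01677 m
Layer 3: 1100 × 1.12×10⁻⁴ × 0.56 = 0.068992 m
Δh = 0.078384 + 0.01677 + 0.068992 = 0.164146 m

164 mm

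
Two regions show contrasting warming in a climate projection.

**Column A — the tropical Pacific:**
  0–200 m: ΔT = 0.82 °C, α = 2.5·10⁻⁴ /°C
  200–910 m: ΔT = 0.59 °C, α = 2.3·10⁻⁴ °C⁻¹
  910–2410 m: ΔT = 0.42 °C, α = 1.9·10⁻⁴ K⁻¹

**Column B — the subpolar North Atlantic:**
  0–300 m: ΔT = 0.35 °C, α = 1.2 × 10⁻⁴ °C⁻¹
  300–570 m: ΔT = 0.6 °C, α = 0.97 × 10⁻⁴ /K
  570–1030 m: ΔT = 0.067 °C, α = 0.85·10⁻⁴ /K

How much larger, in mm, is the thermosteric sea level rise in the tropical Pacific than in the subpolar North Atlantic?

226 mm larger

A 2.5×10⁻⁴ × 0.82 × 200 = 0.04100 m
A 200–910 m: 0.59 × 2.3×10⁻⁴ × 710 = 0.096347 m
A 0.42 × 1500 × 1.9×10⁻⁴ = 0.11970 m
A total: 0.257047 m
B Layer 1: 1.2×10⁻⁴ × 0.35 × 300 = 0.01260 m
B Layer 2: 270 × 0.97×10⁻⁴ × 0.6 = 0.015714 m
B 570–1030 m: 0.85×10⁻⁴ × 460 × 0.067 = 0.0026197 m
B total: 0.0309337 m
Difference: 0.257047 − 0.0309337 = 0.2261133 m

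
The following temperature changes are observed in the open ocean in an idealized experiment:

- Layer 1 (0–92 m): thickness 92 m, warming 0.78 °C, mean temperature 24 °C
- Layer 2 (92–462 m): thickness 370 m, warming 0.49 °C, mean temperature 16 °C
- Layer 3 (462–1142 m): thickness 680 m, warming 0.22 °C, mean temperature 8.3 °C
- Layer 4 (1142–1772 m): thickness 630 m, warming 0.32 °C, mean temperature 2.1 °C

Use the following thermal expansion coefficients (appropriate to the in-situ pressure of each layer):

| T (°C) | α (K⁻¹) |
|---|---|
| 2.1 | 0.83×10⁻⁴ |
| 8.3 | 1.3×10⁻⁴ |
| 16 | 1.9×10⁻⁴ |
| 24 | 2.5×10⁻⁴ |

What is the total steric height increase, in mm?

about 89 mm

Layer 1 at 24 °C → α = 2.5×10⁻⁴ K⁻¹
Layer 2 at 16 °C → α = 1.9×10⁻⁴ K⁻¹
Layer 3 at 8.3 °C → α = 1.3×10⁻⁴ K⁻¹
Layer 4 at 2.1 °C → α = 0.83×10⁻⁴ K⁻¹
0–92 m: 0.78 × 2.5×10⁻⁴ × 92 = 0.01794 m
0.49 × 1.9×10⁻⁴ × 370 = 0.034447 m
680 × 1.3×10⁻⁴ × 0.22 = 0.019448 m
Layer 4: 0.32 × 0.83×10⁻⁴ × 630 = 0.0167328 m
Δh = 0.01794 + 0.034447 + 0.019448 + 0.0167328 = 0.0885678 m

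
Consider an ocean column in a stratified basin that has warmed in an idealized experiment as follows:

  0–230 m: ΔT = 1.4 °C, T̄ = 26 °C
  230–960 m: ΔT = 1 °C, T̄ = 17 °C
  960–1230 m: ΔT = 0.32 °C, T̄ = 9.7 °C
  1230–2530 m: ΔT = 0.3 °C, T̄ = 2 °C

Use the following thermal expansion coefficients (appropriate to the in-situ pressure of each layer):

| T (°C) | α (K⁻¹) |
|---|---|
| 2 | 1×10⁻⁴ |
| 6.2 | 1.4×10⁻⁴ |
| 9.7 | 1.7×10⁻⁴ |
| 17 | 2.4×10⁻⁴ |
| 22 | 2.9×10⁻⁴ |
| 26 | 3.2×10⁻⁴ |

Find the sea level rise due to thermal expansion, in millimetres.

Layer 1 at 26 °C → α = 3.2×10⁻⁴ K⁻¹
Layer 2 at 17 °C → α = 2.4×10⁻⁴ K⁻¹
Layer 3 at 9.7 °C → α = 1.7×10⁻⁴ K⁻¹
Layer 4 at 2 °C → α = 1×10⁻⁴ K⁻¹
1.4 × 230 × 3.2×10⁻⁴ = 0.10304 m
2.4×10⁻⁴ × 1 × 730 = 0.17520 m
960–1230 m: 1.7×10⁻⁴ × 0.32 × 270 = 0.014688 m
Layer 4: 1300 × 0.3 × 1×10⁻⁴ = 0.03900 m
Δh = 0.10304 + 0.17520 + 0.014688 + 0.03900 = 0.331928 m ≈ 332 mm

332 mm of thermosteric rise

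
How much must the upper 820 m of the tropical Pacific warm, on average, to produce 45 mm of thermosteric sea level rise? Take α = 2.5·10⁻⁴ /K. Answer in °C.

ΔT = Δh/(αH) = 0.045 / (2.5×10⁻⁴ × 820) ≈ 0.2195 °C

0.220 °C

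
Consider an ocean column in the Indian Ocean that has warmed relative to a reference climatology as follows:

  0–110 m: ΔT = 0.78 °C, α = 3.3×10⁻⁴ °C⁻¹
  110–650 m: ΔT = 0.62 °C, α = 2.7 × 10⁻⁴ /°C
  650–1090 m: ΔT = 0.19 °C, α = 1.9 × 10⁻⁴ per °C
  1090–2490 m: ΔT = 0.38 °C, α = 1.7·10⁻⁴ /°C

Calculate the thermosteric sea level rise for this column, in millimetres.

Layer 1: 0.78 × 3.3×10⁻⁴ × 110 = 0.028314 m
110–650 m: 0.62 × 540 × 2.7×10⁻⁴ = 0.090396 m
1.9×10⁻⁴ × 0.19 × 440 = 0.015884 m
Layer 4: 1400 × 0.38 × 1.7×10⁻⁴ = 0.09044 m
Δh = 0.028314 + 0.090396 + 0.015884 + 0.09044 = 0.225034 m

Δh = 225 mm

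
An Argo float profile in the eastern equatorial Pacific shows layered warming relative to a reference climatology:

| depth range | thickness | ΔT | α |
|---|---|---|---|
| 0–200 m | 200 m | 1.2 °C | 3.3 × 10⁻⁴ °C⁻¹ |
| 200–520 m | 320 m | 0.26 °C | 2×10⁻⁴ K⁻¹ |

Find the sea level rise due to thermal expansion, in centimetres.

Layer 1: 1.2 × 200 × 3.3×10⁻⁴ = 0.07920 m
200–520 m: 2×10⁻⁴ × 0.26 × 320 = 0.01664 m
Δh = 0.07920 + 0.01664 = 0.09584 m

9.58 cm of thermosteric rise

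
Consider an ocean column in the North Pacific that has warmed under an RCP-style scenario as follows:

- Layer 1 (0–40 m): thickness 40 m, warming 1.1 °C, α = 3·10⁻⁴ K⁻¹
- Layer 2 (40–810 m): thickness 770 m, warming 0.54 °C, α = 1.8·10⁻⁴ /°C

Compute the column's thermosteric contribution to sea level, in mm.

0–40 m: 3×10⁻⁴ × 40 × 1.1 = 0.01320 m
Layer 2: 770 × 0.54 × 1.8×10⁻⁴ = 0.074844 m
Δh = 0.01320 + 0.074844 = 0.088044 m

Δh ≈ 88.0 mm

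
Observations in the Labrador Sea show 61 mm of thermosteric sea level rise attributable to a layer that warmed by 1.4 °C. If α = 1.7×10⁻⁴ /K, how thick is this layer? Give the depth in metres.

H = Δh/(αΔT) = 0.061 / (1.7×10⁻⁴ × 1.4) ≈ 256.3 m

260 m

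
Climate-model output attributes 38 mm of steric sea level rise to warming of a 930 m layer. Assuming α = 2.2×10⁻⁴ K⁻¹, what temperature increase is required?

about 0.186 K

ΔT = Δh/(αH) = 0.038 / (2.2×10⁻⁴ × 930) ≈ 0.1857 K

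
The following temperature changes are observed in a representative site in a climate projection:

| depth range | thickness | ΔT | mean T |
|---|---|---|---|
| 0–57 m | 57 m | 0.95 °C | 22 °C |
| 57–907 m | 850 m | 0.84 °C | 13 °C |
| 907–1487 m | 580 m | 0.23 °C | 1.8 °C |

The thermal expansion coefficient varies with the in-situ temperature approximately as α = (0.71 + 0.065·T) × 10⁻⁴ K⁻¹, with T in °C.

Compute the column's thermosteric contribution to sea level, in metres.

Δh ≈ 0.13 m

Layer 1: α = (0.71 + 0.065×22)×10⁻⁴ = 2.14×10⁻⁴ K⁻¹
Layer 2: α = (0.71 + 0.065×13)×10⁻⁴ = 1.555×10⁻⁴ K⁻¹
Layer 3: α = (0.71 + 0.065×1.8)×10⁻⁴ = 0.827×10⁻⁴ K⁻¹
Layer 1: 2.14×10⁻⁴ × 0.95 × 57 = 0.0115881 m
Layer 2: 1.555×10⁻⁴ × 850 × 0.84 = 0.111027 m
Layer 3: 0.827×10⁻⁴ × 580 × 0.23 = 0.01103218 m
Δh = 0.0115881 + 0.111027 + 0.01103218 = 0.13364728 m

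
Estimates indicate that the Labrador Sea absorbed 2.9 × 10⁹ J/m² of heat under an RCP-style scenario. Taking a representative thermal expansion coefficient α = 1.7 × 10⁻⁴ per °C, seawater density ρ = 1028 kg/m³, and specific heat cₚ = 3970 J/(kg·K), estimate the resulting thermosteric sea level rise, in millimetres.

about 120 mm

Δh = αQ/(ρcₚ) = 1.7×10⁻⁴ × 2.9×10⁹ / (1028 × 3970) ≈ 0.12080 m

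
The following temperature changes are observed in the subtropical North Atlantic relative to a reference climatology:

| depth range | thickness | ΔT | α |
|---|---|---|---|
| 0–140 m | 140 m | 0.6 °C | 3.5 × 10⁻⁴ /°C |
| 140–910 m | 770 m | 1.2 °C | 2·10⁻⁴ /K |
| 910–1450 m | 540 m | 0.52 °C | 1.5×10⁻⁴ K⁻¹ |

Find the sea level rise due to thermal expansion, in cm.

25.6 cm of thermosteric rise

Layer 1: 0.6 × 140 × 3.5×10⁻⁴ = 0.02940 m
140–910 m: 770 × 1.2 × 2×10⁻⁴ = 0.18480 m
Layer 3: 0.52 × 540 × 1.5×10⁻⁴ = 0.04212 m
Δh = 0.02940 + 0.18480 + 0.04212 = 0.25632 m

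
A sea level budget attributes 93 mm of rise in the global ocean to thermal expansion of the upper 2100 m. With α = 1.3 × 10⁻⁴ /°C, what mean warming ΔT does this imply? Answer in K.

0.341 K

ΔT = Δh/(αH) = 0.093 / (1.3×10⁻⁴ × 2100) ≈ 0.3407 K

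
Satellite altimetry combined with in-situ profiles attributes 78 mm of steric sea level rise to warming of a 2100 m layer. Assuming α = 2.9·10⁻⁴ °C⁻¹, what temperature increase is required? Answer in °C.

ΔT = Δh/(αH) = 0.078 / (2.9×10⁻⁴ × 2100) ≈ 0.1281 °C

about 0.128 °C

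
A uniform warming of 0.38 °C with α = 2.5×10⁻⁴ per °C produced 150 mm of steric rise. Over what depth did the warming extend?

H ≈ 1580 m

H = Δh/(αΔT) = 0.15 / (2.5×10⁻⁴ × 0.38) ≈ 1579 m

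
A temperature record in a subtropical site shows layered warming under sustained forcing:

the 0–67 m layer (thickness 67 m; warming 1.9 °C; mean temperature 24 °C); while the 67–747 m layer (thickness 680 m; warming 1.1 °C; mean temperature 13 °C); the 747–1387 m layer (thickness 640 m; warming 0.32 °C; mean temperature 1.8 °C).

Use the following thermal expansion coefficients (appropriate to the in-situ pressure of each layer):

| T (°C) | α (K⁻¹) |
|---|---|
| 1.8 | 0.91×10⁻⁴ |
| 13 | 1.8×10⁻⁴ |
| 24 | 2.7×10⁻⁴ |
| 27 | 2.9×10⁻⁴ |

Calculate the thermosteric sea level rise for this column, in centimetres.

Δh = 18.8 cm

Layer 1 at 24 °C → α = 2.7×10⁻⁴ K⁻¹
Layer 2 at 13 °C → α = 1.8×10⁻⁴ K⁻¹
Layer 3 at 1.8 °C → α = 0.91×10⁻⁴ K⁻¹
1.9 × 67 × 2.7×10⁻⁴ = 0.034371 m
67–747 m: 1.1 × 680 × 1.8×10⁻⁴ = 0.13464 m
747–1387 m: 0.32 × 0.91×10⁻⁴ × 640 = 0.0186368 m
Δh = 0.034371 + 0.13464 + 0.0186368 = 0.1876478 m ≈ 18.8 cm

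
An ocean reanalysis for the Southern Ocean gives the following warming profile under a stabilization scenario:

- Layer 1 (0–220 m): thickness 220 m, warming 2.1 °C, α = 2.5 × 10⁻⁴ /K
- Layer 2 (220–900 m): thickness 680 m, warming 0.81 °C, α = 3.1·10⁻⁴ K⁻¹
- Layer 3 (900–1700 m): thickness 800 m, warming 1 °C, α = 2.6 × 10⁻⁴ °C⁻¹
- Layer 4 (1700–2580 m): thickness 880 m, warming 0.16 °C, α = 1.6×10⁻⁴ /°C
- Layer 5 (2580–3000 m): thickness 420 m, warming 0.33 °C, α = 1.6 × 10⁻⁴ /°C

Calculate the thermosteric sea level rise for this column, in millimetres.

540 mm of thermosteric rise

0–220 m: 2.1 × 220 × 2.5×10⁻⁴ = 0.11550 m
Layer 2: 680 × 3.1×10⁻⁴ × 0.81 = 0.170748 m
2.6×10⁻⁴ × 800 × 1 = 0.20800 m
1700–2580 m: 880 × 0.16 × 1.6×10⁻⁴ = 0.022528 m
Layer 5: 0.33 × 420 × 1.6×10⁻⁴ = 0.022176 m
Δh = 0.11550 + 0.170748 + 0.20800 + 0.022528 + 0.022176 = 0.538952 m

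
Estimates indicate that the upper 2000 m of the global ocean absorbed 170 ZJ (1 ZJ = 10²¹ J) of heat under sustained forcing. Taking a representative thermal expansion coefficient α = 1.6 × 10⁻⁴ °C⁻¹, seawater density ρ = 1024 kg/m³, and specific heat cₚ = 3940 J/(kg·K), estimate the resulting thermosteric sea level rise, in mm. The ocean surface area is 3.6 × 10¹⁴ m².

Δh = 18.7 mm

Per unit area: Q = 170×10²¹ / (3.6×10¹⁴) ≈ 4.722×10⁸ J/m²
Δh = αQ/(ρcₚ) = 1.6×10⁻⁴ × 4.722×10⁸ / (1024 × 3940) ≈ 0.018726 m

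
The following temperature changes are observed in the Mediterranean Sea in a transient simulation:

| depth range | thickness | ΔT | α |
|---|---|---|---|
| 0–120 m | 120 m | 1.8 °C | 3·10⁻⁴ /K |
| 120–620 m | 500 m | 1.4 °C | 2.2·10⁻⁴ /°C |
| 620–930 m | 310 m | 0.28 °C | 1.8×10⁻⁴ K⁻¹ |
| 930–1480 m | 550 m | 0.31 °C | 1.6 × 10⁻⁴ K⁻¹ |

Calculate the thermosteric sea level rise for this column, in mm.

0–120 m: 3×10⁻⁴ × 120 × 1.8 = 0.06480 m
Layer 2: 1.4 × 500 × 2.2×10⁻⁴ = 0.15400 m
620–930 m: 0.28 × 310 × 1.8×10⁻⁴ = 0.015624 m
Layer 4: 0.31 × 550 × 1.6×10⁻⁴ = 0.02728 m
Δh = 0.06480 + 0.15400 + 0.015624 + 0.02728 = 0.261704 m ≈ 260 mm

260 mm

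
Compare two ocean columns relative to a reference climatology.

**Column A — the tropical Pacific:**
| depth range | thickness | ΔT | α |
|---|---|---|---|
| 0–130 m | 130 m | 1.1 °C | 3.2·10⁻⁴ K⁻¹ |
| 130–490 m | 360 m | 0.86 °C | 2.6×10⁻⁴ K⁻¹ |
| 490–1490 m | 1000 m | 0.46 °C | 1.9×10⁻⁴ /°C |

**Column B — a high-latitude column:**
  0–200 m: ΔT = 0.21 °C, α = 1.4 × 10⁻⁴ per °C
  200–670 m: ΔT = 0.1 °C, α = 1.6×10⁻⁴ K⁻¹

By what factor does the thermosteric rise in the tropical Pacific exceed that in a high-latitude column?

A 3.2×10⁻⁴ × 1.1 × 130 = 0.04576 m
A Layer 2: 360 × 0.86 × 2.6×10⁻⁴ = 0.080496 m
A 490–1490 m: 1000 × 0.46 × 1.9×10⁻⁴ = 0.08740 m
A total: 0.213656 m
B Layer 1: 200 × 1.4×10⁻⁴ × 0.21 = 0.00588 m
B 200–670 m: 470 × 1.6×10⁻⁴ × 0.1 = 0.00752 m
B total: 0.01340 m
Ratio: 0.213656 / 0.01340 ≈ 15.94

16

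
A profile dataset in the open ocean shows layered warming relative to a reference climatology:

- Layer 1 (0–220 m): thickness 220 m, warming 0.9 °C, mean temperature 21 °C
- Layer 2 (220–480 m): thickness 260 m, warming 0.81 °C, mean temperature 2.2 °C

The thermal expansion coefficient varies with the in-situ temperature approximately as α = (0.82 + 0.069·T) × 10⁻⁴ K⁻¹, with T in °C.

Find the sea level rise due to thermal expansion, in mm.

65.4 mm

Layer 1: α = (0.82 + 0.069×21)×10⁻⁴ = 2.269×10⁻⁴ K⁻¹
Layer 2: α = (0.82 + 0.069×2.2)×10⁻⁴ = 0.9718×10⁻⁴ K⁻¹
2.269×10⁻⁴ × 220 × 0.9 = 0.0449262 m
220–480 m: 0.9718×10⁻⁴ × 0.81 × 260 = 0.020466108 m
Δh = 0.0449262 + 0.020466108 = 0.065392308 m ≈ 65.4 mm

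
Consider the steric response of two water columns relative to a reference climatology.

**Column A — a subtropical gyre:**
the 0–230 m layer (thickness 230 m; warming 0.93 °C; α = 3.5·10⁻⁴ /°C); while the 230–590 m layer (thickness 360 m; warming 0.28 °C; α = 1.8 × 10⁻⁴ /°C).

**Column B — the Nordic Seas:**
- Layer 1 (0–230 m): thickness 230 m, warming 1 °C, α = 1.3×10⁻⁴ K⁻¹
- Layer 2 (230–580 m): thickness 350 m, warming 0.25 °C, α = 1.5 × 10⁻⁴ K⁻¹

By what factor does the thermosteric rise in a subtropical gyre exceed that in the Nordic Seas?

≈ 2.2×

A Layer 1: 0.93 × 3.5×10⁻⁴ × 230 = 0.074865 m
A 0.28 × 1.8×10⁻⁴ × 360 = 0.018144 m
A total: 0.093009 m
B 1.3×10⁻⁴ × 1 × 230 = 0.02990 m
B 1.5×10⁻⁴ × 0.25 × 350 = 0.013125 m
B total: 0.043025 m
Ratio: 0.093009 / 0.043025 ≈ 2.162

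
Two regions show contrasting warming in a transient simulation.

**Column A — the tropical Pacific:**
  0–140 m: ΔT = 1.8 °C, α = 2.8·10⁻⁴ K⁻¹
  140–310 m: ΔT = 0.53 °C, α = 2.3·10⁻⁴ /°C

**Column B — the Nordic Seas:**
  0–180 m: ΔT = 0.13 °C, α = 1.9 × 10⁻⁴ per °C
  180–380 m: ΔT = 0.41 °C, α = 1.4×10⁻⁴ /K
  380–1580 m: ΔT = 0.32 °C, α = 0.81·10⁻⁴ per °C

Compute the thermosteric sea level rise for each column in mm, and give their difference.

A 0–140 m: 140 × 2.8×10⁻⁴ × 1.8 = 0.07056 m
A Layer 2: 0.53 × 2.3×10⁻⁴ × 170 = 0.020723 m
A total: 0.091283 m
B Layer 1: 1.9×10⁻⁴ × 0.13 × 180 = 0.004446 m
B 180–380 m: 0.41 × 200 × 1.4×10⁻⁴ = 0.01148 m
B 380–1580 m: 0.32 × 0.81×10⁻⁴ × 1200 = 0.031104 m
B total: 0.04703 m
Difference: 0.091283 − 0.04703 = 0.044253 m

A: 91.3 mm; B: 47.0 mm; difference 44.3 mm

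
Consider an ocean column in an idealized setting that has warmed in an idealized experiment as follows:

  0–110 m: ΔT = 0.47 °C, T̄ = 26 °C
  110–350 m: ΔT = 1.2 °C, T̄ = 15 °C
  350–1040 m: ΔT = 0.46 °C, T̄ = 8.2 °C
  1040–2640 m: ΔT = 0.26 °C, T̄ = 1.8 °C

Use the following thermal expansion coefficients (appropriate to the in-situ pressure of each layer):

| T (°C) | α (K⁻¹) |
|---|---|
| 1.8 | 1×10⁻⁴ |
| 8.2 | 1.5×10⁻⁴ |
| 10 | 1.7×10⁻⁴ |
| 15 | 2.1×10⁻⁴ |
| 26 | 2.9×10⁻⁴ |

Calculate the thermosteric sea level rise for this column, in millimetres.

about 165 mm

Layer 1 at 26 °C → α = 2.9×10⁻⁴ K⁻¹
Layer 2 at 15 °C → α = 2.1×10⁻⁴ K⁻¹
Layer 3 at 8.2 °C → α = 1.5×10⁻⁴ K⁻¹
Layer 4 at 1.8 °C → α = 1×10⁻⁴ K⁻¹
2.9×10⁻⁴ × 110 × 0.47 = 0.014993 m
Layer 2: 2.1×10⁻⁴ × 1.2 × 240 = 0.06048 m
0.46 × 1.5×10⁻⁴ × 690 = 0.04761 m
1×10⁻⁴ × 1600 × 0.26 = 0.04160 m
Δh = 0.014993 + 0.06048 + 0.04761 + 0.04160 = 0.164683 m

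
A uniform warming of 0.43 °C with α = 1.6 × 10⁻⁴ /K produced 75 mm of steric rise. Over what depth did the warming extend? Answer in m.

1090 m

H = Δh/(αΔT) = 0.075 / (1.6×10⁻⁴ × 0.43) ≈ 1090 m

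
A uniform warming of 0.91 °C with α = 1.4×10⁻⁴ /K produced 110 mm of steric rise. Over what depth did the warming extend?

about 863 m

H = Δh/(αΔT) = 0.11 / (1.4×10⁻⁴ × 0.91) ≈ 863.4 m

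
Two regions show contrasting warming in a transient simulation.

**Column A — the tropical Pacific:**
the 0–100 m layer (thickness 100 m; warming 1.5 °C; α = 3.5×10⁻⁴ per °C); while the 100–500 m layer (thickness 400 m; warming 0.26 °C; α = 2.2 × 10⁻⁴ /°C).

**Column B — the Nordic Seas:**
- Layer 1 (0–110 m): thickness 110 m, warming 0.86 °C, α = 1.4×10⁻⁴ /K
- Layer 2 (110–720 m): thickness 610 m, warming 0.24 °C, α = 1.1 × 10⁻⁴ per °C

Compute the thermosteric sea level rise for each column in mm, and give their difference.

A: 75 mm; B: 29 mm; difference 46 mm

A Layer 1: 100 × 3.5×10⁻⁴ × 1.5 = 0.05250 m
A 100–500 m: 400 × 2.2×10⁻⁴ × 0.26 = 0.02288 m
A total: 0.07538 m
B Layer 1: 1.4×10⁻⁴ × 0.86 × 110 = 0.013244 m
B Layer 2: 0.24 × 1.1×10⁻⁴ × 610 = 0.016104 m
B total: 0.029348 m
Difference: 0.07538 − 0.029348 = 0.046032 m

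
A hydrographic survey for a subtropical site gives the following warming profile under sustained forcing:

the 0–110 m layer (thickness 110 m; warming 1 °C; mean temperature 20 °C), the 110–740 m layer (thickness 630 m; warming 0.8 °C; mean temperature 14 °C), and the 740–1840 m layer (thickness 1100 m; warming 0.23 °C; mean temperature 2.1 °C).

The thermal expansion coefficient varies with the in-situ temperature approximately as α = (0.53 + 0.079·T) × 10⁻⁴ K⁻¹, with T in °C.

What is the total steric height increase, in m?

Layer 1: α = (0.53 + 0.079×20)×10⁻⁴ = 2.11×10⁻⁴ K⁻¹
Layer 2: α = (0.53 + 0.079×14)×10⁻⁴ = 1.636×10⁻⁴ K⁻¹
Layer 3: α = (0.53 + 0.079×2.1)×10⁻⁴ = 0.6959×10⁻⁴ K⁻¹
Layer 1: 110 × 1 × 2.11×10⁻⁴ = 0.02321 m
Layer 2: 1.636×10⁻⁴ × 0.8 × 630 = 0.0824544 m
0.23 × 1100 × 0.6959×10⁻⁴ = 0.01760627 m
Δh = 0.02321 + 0.0824544 + 0.01760627 = 0.12327067 m ≈ 0.12 m

Δh ≈ 0.12 m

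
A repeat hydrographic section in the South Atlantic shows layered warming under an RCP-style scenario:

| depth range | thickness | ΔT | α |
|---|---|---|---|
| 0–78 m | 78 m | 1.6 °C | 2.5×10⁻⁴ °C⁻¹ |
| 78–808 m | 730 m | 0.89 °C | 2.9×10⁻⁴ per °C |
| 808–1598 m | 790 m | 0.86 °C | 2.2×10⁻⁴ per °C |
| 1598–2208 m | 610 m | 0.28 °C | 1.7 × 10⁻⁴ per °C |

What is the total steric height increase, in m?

Δh ≈ 0.398 m

0–78 m: 1.6 × 78 × 2.5×10⁻⁴ = 0.03120 m
78–808 m: 0.89 × 2.9×10⁻⁴ × 730 = 0.188413 m
808–1598 m: 790 × 0.86 × 2.2×10⁻⁴ = 0.149468 m
0.28 × 610 × 1.7×10⁻⁴ = 0.029036 m
Δh = 0.03120 + 0.188413 + 0.149468 + 0.029036 = 0.398117 m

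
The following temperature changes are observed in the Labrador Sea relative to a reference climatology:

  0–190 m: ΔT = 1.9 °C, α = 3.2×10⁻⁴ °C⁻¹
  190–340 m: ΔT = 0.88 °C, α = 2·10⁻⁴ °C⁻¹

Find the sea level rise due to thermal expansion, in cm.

14.2 cm

Layer 1: 190 × 1.9 × 3.2×10⁻⁴ = 0.11552 m
Layer 2: 0.88 × 2×10⁻⁴ × 150 = 0.02640 m
Δh = 0.11552 + 0.02640 = 0.14192 m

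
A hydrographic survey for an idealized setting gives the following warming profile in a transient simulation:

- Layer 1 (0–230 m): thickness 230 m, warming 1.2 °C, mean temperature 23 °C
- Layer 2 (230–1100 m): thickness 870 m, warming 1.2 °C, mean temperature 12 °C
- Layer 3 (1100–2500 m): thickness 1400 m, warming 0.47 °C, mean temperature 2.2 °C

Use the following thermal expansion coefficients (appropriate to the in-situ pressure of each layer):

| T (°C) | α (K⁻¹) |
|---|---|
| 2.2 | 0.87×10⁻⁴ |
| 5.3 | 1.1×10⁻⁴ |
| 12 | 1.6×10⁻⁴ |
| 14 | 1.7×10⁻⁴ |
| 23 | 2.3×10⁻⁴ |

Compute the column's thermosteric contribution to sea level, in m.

Layer 1 at 23 °C → α = 2.3×10⁻⁴ K⁻¹
Layer 2 at 12 °C → α = 1.6×10⁻⁴ K⁻¹
Layer 3 at 2.2 °C → α = 0.87×10⁻⁴ K⁻¹
Layer 1: 2.3×10⁻⁴ × 230 × 1.2 = 0.06348 m
230–1100 m: 870 × 1.6×10⁻⁴ × 1.2 = 0.16704 m
1100–2500 m: 0.87×10⁻⁴ × 0.47 × 1400 = 0.057246 m
Δh = 0.06348 + 0.16704 + 0.057246 = 0.287766 m ≈ 0.288 m

about 0.288 m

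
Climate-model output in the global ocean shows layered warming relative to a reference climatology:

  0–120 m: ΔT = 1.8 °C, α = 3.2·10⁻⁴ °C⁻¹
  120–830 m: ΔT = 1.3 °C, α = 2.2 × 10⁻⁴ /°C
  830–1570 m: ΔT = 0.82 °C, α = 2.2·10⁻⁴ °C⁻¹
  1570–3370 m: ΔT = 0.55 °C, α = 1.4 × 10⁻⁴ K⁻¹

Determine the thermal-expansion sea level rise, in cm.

0–120 m: 3.2×10⁻⁴ × 1.8 × 120 = 0.06912 m
120–830 m: 1.3 × 2.2×10⁻⁴ × 710 = 0.20306 m
Layer 3: 740 × 2.2×10⁻⁴ × 0.82 = 0.133496 m
1800 × 1.4×10⁻⁴ × 0.55 = 0.13860 m
Δh = 0.06912 + 0.20306 + 0.133496 + 0.13860 = 0.544276 m

54.4 cm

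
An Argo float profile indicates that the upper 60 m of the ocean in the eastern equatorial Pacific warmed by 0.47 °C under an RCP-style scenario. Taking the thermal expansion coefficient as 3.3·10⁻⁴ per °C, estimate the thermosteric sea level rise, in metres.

Δh = αΔT·H = 3.3×10⁻⁴ × 0.47 × 60 = 0.009306 m

0.00931 m of thermosteric rise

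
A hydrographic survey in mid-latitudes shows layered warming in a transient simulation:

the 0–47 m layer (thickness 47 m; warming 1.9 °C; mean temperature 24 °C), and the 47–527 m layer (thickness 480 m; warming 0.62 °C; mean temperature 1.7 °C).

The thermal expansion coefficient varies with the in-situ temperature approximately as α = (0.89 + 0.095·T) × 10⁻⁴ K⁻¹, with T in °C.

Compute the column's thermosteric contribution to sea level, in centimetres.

Layer 1: α = (0.89 + 0.095×24)×10⁻⁴ = 3.17×10⁻⁴ K⁻¹
Layer 2: α = (0.89 + 0.095×1.7)×10⁻⁴ = 1.0515×10⁻⁴ K⁻¹
Layer 1: 3.17×10⁻⁴ × 47 × 1.9 = 0.0283081 m
480 × 1.0515×10⁻⁴ × 0.62 = 0.03129264 m
Δh = 0.0283081 + 0.03129264 = 0.05960074 m ≈ 5.96 cm

Δh = 5.96 cm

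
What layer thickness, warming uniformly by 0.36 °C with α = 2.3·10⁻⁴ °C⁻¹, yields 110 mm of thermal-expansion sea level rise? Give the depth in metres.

about 1330 m

H = Δh/(αΔT) = 0.11 / (2.3×10⁻⁴ × 0.36) ≈ 1329 m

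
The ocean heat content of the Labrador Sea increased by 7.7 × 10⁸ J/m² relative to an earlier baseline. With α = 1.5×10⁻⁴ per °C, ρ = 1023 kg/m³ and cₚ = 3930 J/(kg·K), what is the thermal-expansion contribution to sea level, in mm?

Δh = αQ/(ρcₚ) = 1.5×10⁻⁴ × 7.7×10⁸ / (1023 × 3930) ≈ 0.028729 m

28.7 mm of thermosteric rise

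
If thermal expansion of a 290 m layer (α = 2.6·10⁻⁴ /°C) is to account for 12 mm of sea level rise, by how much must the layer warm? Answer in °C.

ΔT ≈ 0.16 °C

ΔT = Δh/(αH) = 0.012 / (2.6×10⁻⁴ × 290) ≈ 0.1592 °C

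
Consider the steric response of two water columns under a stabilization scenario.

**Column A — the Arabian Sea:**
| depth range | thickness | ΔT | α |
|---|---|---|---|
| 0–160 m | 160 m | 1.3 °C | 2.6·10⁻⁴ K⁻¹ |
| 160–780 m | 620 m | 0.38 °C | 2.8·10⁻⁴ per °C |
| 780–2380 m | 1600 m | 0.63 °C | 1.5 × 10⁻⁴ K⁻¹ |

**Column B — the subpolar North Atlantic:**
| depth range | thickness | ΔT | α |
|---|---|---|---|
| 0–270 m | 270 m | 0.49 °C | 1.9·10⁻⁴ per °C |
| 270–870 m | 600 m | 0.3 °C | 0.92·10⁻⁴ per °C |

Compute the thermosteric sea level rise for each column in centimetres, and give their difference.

A: 27 cm; B: 4.2 cm; difference 23 cm

A 0–160 m: 2.6×10⁻⁴ × 160 × 1.3 = 0.05408 m
A 2.8×10⁻⁴ × 620 × 0.38 = 0.065968 m
A 1600 × 0.63 × 1.5×10⁻⁴ = 0.15120 m
A total: 0.271248 m
B 0–270 m: 270 × 1.9×10⁻⁴ × 0.49 = 0.025137 m
B 0.3 × 0.92×10⁻⁴ × 600 = 0.01656 m
B total: 0.041697 m
Difference: 0.271248 − 0.041697 = 0.229551 m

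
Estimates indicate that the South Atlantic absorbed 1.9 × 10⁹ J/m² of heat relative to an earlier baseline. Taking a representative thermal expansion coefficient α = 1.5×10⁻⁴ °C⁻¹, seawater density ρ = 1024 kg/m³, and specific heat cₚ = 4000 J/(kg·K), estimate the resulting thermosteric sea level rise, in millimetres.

70 mm

Δh = αQ/(ρcₚ) = 1.5×10⁻⁴ × 1.9×10⁹ / (1024 × 4000) ≈ 0.06958 m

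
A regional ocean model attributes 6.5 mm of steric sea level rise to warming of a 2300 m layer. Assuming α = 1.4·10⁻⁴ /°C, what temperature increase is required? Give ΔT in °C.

0.020 °C

ΔT = Δh/(αH) = 0.0065 / (1.4×10⁻⁴ × 2300) ≈ 0.02019 °C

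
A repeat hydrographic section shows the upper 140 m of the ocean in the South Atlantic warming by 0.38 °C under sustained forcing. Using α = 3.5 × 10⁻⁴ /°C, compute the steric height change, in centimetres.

Δh = 1.86 cm

Δh = αΔT·H = 3.5×10⁻⁴ × 0.38 × 140 = 0.01862 m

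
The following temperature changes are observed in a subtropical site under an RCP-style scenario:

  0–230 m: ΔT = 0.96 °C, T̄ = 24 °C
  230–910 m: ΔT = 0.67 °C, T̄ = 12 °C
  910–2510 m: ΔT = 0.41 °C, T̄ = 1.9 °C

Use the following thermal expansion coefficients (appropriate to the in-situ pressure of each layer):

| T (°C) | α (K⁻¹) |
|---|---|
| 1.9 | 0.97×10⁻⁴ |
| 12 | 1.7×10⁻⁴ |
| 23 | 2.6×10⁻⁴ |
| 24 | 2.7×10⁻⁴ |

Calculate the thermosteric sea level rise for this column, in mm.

Layer 1 at 24 °C → α = 2.7×10⁻⁴ K⁻¹
Layer 2 at 12 °C → α = 1.7×10⁻⁴ K⁻¹
Layer 3 at 1.9 °C → α = 0.97×10⁻⁴ K⁻¹
0–230 m: 0.96 × 230 × 2.7×10⁻⁴ = 0.059616 m
Layer 2: 0.67 × 1.7×10⁻⁴ × 680 = 0.077452 m
910–2510 m: 1600 × 0.97×10⁻⁴ × 0.41 = 0.063632 m
Δh = 0.059616 + 0.077452 + 0.063632 = 0.20070 m

Δh ≈ 200 mm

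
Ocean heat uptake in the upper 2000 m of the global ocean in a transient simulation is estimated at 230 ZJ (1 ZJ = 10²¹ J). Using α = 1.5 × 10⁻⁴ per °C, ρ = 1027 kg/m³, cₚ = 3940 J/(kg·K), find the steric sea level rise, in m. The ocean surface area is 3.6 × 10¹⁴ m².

Per unit area: Q = 230×10²¹ / (3.6×10¹⁴) ≈ 6.389×10⁸ J/m²
Δh = αQ/(ρcₚ) = 1.5×10⁻⁴ × 6.389×10⁸ / (1027 × 3940) ≈ 0.023684 m

0.0237 m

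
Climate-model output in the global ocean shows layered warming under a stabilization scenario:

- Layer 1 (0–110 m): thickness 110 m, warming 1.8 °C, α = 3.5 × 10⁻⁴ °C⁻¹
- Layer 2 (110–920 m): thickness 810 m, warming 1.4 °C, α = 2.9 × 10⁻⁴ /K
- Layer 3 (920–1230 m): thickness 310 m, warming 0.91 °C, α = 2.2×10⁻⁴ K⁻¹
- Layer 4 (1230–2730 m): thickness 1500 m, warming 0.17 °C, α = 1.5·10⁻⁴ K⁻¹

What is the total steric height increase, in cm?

1.8 × 110 × 3.5×10⁻⁴ = 0.06930 m
810 × 1.4 × 2.9×10⁻⁴ = 0.32886 m
920–1230 m: 0.91 × 2.2×10⁻⁴ × 310 = 0.062062 m
Layer 4: 1.5×10⁻⁴ × 1500 × 0.17 = 0.03825 m
Δh = 0.06930 + 0.32886 + 0.062062 + 0.03825 = 0.498472 m

Δh ≈ 49.8 cm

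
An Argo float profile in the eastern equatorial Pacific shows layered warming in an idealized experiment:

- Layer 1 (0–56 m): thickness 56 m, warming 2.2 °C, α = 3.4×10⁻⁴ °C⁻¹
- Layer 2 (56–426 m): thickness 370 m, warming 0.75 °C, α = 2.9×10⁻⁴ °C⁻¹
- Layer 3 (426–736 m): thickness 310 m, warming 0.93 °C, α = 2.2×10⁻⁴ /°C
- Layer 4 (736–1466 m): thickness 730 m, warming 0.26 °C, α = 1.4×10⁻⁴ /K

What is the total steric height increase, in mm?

0–56 m: 2.2 × 56 × 3.4×10⁻⁴ = 0.041888 m
2.9×10⁻⁴ × 0.75 × 370 = 0.080475 m
2.2×10⁻⁴ × 0.93 × 310 = 0.063426 m
1.4×10⁻⁴ × 730 × 0.26 = 0.026572 m
Δh = 0.041888 + 0.080475 + 0.063426 + 0.026572 = 0.212361 m ≈ 212 mm

212 mm of thermosteric rise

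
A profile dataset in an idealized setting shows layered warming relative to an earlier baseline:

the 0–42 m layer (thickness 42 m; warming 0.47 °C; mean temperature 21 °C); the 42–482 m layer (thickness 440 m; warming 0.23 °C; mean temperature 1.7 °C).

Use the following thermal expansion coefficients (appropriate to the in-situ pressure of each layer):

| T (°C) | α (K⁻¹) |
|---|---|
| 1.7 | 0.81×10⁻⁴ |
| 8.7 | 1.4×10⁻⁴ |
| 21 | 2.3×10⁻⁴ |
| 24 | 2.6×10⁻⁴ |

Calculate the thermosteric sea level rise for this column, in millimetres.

Layer 1 at 21 °C → α = 2.3×10⁻⁴ K⁻¹
Layer 2 at 1.7 °C → α = 0.81×10⁻⁴ K⁻¹
Layer 1: 0.47 × 2.3×10⁻⁴ × 42 = 0.0045402 m
42–482 m: 440 × 0.23 × 0.81×10⁻⁴ = 0.0081972 m
Δh = 0.0045402 + 0.0081972 = 0.0127374 m

Δh = 12.7 mm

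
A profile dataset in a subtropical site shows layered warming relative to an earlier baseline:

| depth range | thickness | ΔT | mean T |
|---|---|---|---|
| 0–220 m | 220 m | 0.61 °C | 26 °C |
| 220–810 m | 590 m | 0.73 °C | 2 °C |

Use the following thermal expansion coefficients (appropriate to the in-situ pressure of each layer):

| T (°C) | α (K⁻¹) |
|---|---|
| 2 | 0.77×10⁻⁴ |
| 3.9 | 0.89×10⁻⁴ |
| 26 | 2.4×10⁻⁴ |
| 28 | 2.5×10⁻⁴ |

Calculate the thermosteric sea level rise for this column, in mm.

65.4 mm

Layer 1 at 26 °C → α = 2.4×10⁻⁴ K⁻¹
Layer 2 at 2 °C → α = 0.77×10⁻⁴ K⁻¹
0–220 m: 220 × 2.4×10⁻⁴ × 0.61 = 0.032208 m
220–810 m: 0.73 × 0.77×10⁻⁴ × 590 = 0.0331639 m
Δh = 0.032208 + 0.0331639 = 0.0653719 m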